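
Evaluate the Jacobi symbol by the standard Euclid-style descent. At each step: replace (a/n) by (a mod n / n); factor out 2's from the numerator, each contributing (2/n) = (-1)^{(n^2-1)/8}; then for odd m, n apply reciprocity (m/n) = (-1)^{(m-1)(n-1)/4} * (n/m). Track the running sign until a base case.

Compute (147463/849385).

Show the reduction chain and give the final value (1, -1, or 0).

1

flip (147463/849385) -> (849385/147463): both odd, 147463 mod 4 = 3, 849385 mod 4 = 1, so the flip contributes +1; sign now +1
(849385/147463): 849385 mod 147463 = 112070, so (849385/147463) = (112070/147463)
factor out 2^1: 112070 = 2^1·56035; with 147463 mod 8 = 7, (2/147463) = +1; sign now +1; continue with (56035/147463)
flip (56035/147463) -> (147463/56035): both odd, 56035 mod 4 = 3, 147463 mod 4 = 3, so the flip contributes -1; sign now -1
(147463/56035): 147463 mod 56035 = 35393, so (147463/56035) = (35393/56035)
flip (35393/56035) -> (56035/35393): both odd, 35393 mod 4 = 1, 56035 mod 4 = 3, so the flip contributes +1; sign now -1
(56035/35393): 56035 mod 35393 = 20642, so (56035/35393) = (20642/35393)
factor out 2^1: 20642 = 2^1·10321; with 35393 mod 8 = 1, (2/35393) = +1; sign now -1; continue with (10321/35393)
flip (10321/35393) -> (35393/10321): both odd, 10321 mod 4 = 1, 35393 mod 4 = 1, so the flip contributes +1; sign now -1
(35393/10321): 35393 mod 10321 = 4430, so (35393/10321) = (4430/10321)
factor out 2^1: 4430 = 2^1·2215; with 10321 mod 8 = 1, (2/10321) = +1; sign now -1; continue with (2215/10321)
flip (2215/10321) -> (10321/2215): both odd, 2215 mod 4 = 3, 10321 mod 4 = 1, so the flip contributes +1; sign now -1
(10321/2215): 10321 mod 2215 = 1461, so (10321/2215) = (1461/2215)
flip (1461/2215) -> (2215/1461): both odd, 1461 mod 4 = 1, 2215 mod 4 = 3, so the flip contributes +1; sign now -1
(2215/1461): 2215 mod 1461 = 754, so (2215/1461) = (754/1461)
factor out 2^1: 754 = 2^1·377; with 1461 mod 8 = 5, (2/1461) = -1; sign now +1; continue with (377/1461)
flip (377/1461) -> (1461/377): both odd, 377 mod 4 = 1, 1461 mod 4 = 1, so the flip contributes +1; sign now +1
(1461/377): 1461 mod 377 = 330, so (1461/377) = (330/377)
factor out 2^1: 330 = 2^1·165; with 377 mod 8 = 1, (2/377) = +1; sign now +1; continue with (165/377)
flip (165/377) -> (377/165): both odd, 165 mod 4 = 1, 377 mod 4 = 1, so the flip contributes +1; sign now +1
(377/165): 377 mod 165 = 47, so (377/165) = (47/165)
flip (47/165) -> (165/47): both odd, 47 mod 4 = 3, 165 mod 4 = 1, so the flip contributes +1; sign now +1
(165/47): 165 mod 47 = 24, so (165/47) = (24/47)
factor out 2^3: 24 = 2^3·3; with 47 mod 8 = 7, (2/47) = +1; sign now +1; continue with (3/47)
flip (3/47) -> (47/3): both odd, 3 mod 4 = 3, 47 mod 4 = 3, so the flip contributes -1; sign now -1
(47/3): 47 mod 3 = 2, so (47/3) = (2/3)
factor out 2^1: 2 = 2^1·1; with 3 mod 8 = 3, (2/3) = -1; sign now +1; continue with (1/3)
reached (1/3) = 1, so the symbol is +1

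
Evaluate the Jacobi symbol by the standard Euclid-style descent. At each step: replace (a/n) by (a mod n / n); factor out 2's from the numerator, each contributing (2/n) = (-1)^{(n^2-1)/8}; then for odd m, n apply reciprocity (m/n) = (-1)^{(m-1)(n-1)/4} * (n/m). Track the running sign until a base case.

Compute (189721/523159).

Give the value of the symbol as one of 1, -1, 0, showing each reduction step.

reciprocity: (189721/523159) = +1·(523159/189721) since 189721 mod 4 = 1, 523159 mod 4 = 3; sign now +1
(523159/189721) = (143717/189721)   [reduce mod 189721]
reciprocity: (143717/189721) = +1·(189721/143717) since 143717 mod 4 = 1, 189721 mod 4 = 1; sign now +1
(189721/143717) = (46004/143717)   [reduce mod 143717]
46004 = 2^2·11501; (2/143717) = -1 since 143717 mod 8 = 5, so (46004/143717) = (-1)^2·(11501/143717); sign now +1
reciprocity: (11501/143717) = +1·(143717/11501) since 11501 mod 4 = 1, 143717 mod 4 = 1; sign now +1
(143717/11501) = (5705/11501)   [reduce mod 11501]
reciprocity: (5705/11501) = +1·(11501/5705) since 5705 mod 4 = 1, 11501 mod 4 = 1; sign now +1
(11501/5705) = (91/5705)   [reduce mod 5705]
reciprocity: (91/5705) = +1·(5705/91) since 91 mod 4 = 3, 5705 mod 4 = 1; sign now +1
(5705/91) = (63/91)   [reduce mod 91]
reciprocity: (63/91) = -1·(91/63) since 63 mod 4 = 3, 91 mod 4 = 3; sign now -1
(91/63) = (28/63)   [reduce mod 63]
28 = 2^2·7; (2/63) = +1 since 63 mod 8 = 7, so (28/63) = (+1)^2·(7/63); sign now -1
reciprocity: (7/63) = -1·(63/7) since 7 mod 4 = 3, 63 mod 4 = 3; sign now +1
(63/7) = (0/7)   [reduce mod 7]
(0/7) = 0   [gcd(a, n) > 1]; final value = 0

0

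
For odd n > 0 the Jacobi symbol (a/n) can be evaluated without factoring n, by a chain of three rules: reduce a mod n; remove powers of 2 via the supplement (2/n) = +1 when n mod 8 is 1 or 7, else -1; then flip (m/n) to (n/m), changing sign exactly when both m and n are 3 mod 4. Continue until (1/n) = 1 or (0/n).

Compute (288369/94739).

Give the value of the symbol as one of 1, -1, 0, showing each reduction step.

(288369/94739) = (4152/94739)   [reduce mod 94739]
4152 = 2^3·519; (2/94739) = -1 since 94739 mod 8 = 3, so (4152/94739) = (-1)^3·(519/94739); sign now -1
reciprocity: (519/94739) = -1·(94739/519) since 519 mod 4 = 3, 94739 mod 4 = 3; sign now +1
(94739/519) = (281/519)   [reduce mod 519]
reciprocity: (281/519) = +1·(519/281) since 281 mod 4 = 1, 519 mod 4 = 3; sign now +1
(519/281) = (238/281)   [reduce mod 281]
238 = 2^1·119; (2/281) = +1 since 281 mod 8 = 1, so (238/281) = (+1)^1·(119/281); sign now +1
reciprocity: (119/281) = +1·(281/119) since 119 mod 4 = 3, 281 mod 4 = 1; sign now +1
(281/119) = (43/119)   [reduce mod 119]
reciprocity: (43/119) = -1·(119/43) since 43 mod 4 = 3, 119 mod 4 = 3; sign now -1
(119/43) = (33/43)   [reduce mod 43]
reciprocity: (33/43) = +1·(43/33) since 33 mod 4 = 1, 43 mod 4 = 3; sign now -1
(43/33) = (10/33)   [reduce mod 33]
10 = 2^1·5; (2/33) = +1 since 33 mod 8 = 1, so (10/33) = (+1)^1·(5/33); sign now -1
reciprocity: (5/33) = +1·(33/5) since 5 mod 4 = 1, 33 mod 4 = 1; sign now -1
(33/5) = (3/5)   [reduce mod 5]
reciprocity: (3/5) = +1·(5/3) since 3 mod 4 = 3, 5 mod 4 = 1; sign now -1
(5/3) = (2/3)   [reduce mod 3]
2 = 2^1·1; (2/3) = -1 since 3 mod 8 = 3, so (2/3) = (-1)^1·(1/3); sign now +1
(1/3) = 1; final value = sign = +1

1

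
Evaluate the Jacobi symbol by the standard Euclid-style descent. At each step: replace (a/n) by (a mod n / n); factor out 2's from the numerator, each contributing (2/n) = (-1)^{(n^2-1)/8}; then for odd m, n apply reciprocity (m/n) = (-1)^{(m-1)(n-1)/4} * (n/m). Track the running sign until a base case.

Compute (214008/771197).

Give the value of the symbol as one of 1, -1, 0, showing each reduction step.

214008 = 2^3·26751; (2/771197) = -1 since 771197 mod 8 = 5, so (214008/771197) = (-1)^3·(26751/771197); sign now -1
reciprocity: (26751/771197) = +1·(771197/26751) since 26751 mod 4 = 3, 771197 mod 4 = 1; sign now -1
(771197/26751) = (22169/26751)   [reduce mod 26751]
reciprocity: (22169/26751) = +1·(26751/22169) since 22169 mod 4 = 1, 26751 mod 4 = 3; sign now -1
(26751/22169) = (4582/22169)   [reduce mod 22169]
4582 = 2^1·2291; (2/22169) = +1 since 22169 mod 8 = 1, so (4582/22169) = (+1)^1·(2291/22169); sign now -1
reciprocity: (2291/22169) = +1·(22169/2291) since 2291 mod 4 = 3, 22169 mod 4 = 1; sign now -1
(22169/2291) = (1550/2291)   [reduce mod 2291]
1550 = 2^1·775; (2/2291) = -1 since 2291 mod 8 = 3, so (1550/2291) = (-1)^1·(775/2291); sign now +1
reciprocity: (775/2291) = -1·(2291/775) since 775 mod 4 = 3, 2291 mod 4 = 3; sign now -1
(2291/775) = (741/775)   [reduce mod 775]
reciprocity: (741/775) = +1·(775/741) since 741 mod 4 = 1, 775 mod 4 = 3; sign now -1
(775/741) = (34/741)   [reduce mod 741]
34 = 2^1·17; (2/741) = -1 since 741 mod 8 = 5, so (34/741) = (-1)^1·(17/741); sign now +1
reciprocity: (17/741) = +1·(741/17) since 17 mod 4 = 1, 741 mod 4 = 1; sign now +1
(741/17) = (10/17)   [reduce mod 17]
10 = 2^1·5; (2/17) = +1 since 17 mod 8 = 1, so (10/17) = (+1)^1·(5/17); sign now +1
reciprocity: (5/17) = +1·(17/5) since 5 mod 4 = 1, 17 mod 4 = 1; sign now +1
(17/5) = (2/5)   [reduce mod 5]
2 = 2^1·1; (2/5) = -1 since 5 mod 8 = 5, so (2/5) = (-1)^1·(1/5); sign now -1
(1/5) = 1; final value = sign = -1

-1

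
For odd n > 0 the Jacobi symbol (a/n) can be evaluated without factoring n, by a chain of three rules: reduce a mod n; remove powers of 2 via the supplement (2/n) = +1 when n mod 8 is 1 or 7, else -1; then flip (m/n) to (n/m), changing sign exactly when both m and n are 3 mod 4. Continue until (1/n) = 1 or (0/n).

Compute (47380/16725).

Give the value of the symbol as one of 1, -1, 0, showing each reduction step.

0

(47380/16725) = (13930/16725)   [reduce mod 16725]
13930 = 2^1·6965; (2/16725) = -1 since 16725 mod 8 = 5, so (13930/16725) = (-1)^1·(6965/16725); sign now -1
reciprocity: (6965/16725) = +1·(16725/6965) since 6965 mod 4 = 1, 16725 mod 4 = 1; sign now -1
(16725/6965) = (2795/6965)   [reduce mod 6965]
reciprocity: (2795/6965) = +1·(6965/2795) since 2795 mod 4 = 3, 6965 mod 4 = 1; sign now -1
(6965/2795) = (1375/2795)   [reduce mod 2795]
reciprocity: (1375/2795) = -1·(2795/1375) since 1375 mod 4 = 3, 2795 mod 4 = 3; sign now +1
(2795/1375) = (45/1375)   [reduce mod 1375]
reciprocity: (45/1375) = +1·(1375/45) since 45 mod 4 = 1, 1375 mod 4 = 3; sign now +1
(1375/45) = (25/45)   [reduce mod 45]
reciprocity: (25/45) = +1·(45/25) since 25 mod 4 = 1, 45 mod 4 = 1; sign now +1
(45/25) = (20/25)   [reduce mod 25]
20 = 2^2·5; (2/25) = +1 since 25 mod 8 = 1, so (20/25) = (+1)^2·(5/25); sign now +1
reciprocity: (5/25) = +1·(25/5) since 5 mod 4 = 1, 25 mod 4 = 1; sign now +1
(25/5) = (0/5)   [reduce mod 5]
(0/5) = 0   [gcd(a, n) > 1]; final value = 0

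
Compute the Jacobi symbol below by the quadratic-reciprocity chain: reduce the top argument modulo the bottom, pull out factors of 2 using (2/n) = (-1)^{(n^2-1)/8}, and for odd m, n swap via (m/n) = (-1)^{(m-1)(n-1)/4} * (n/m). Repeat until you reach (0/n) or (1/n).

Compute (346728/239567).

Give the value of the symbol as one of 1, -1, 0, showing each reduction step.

(346728/239567): 346728 mod 239567 = 107161, so (346728/239567) = (107161/239567)
flip (107161/239567) -> (239567/107161): both odd, 107161 mod 4 = 1, 239567 mod 4 = 3, so the flip contributes +1; sign now +1
(239567/107161): 239567 mod 107161 = 25245, so (239567/107161) = (25245/107161)
flip (25245/107161) -> (107161/25245): both odd, 25245 mod 4 = 1, 107161 mod 4 = 1, so the flip contributes +1; sign now +1
(107161/25245): 107161 mod 25245 = 6181, so (107161/25245) = (6181/25245)
flip (6181/25245) -> (25245/6181): both odd, 6181 mod 4 = 1, 25245 mod 4 = 1, so the flip contributes +1; sign now +1
(25245/6181): 25245 mod 6181 = 521, so (25245/6181) = (521/6181)
flip (521/6181) -> (6181/521): both odd, 521 mod 4 = 1, 6181 mod 4 = 1, so the flip contributes +1; sign now +1
(6181/521): 6181 mod 521 = 450, so (6181/521) = (450/521)
factor out 2^1: 450 = 2^1·225; with 521 mod 8 = 1, (2/521) = +1; sign now +1; continue with (225/521)
flip (225/521) -> (521/225): both odd, 225 mod 4 = 1, 521 mod 4 = 1, so the flip contributes +1; sign now +1
(521/225): 521 mod 225 = 71, so (521/225) = (71/225)
flip (71/225) -> (225/71): both odd, 71 mod 4 = 3, 225 mod 4 = 1, so the flip contributes +1; sign now +1
(225/71): 225 mod 71 = 12, so (225/71) = (12/71)
factor out 2^2: 12 = 2^2·3; with 71 mod 8 = 7, (2/71) = +1; sign now +1; continue with (3/71)
flip (3/71) -> (71/3): both odd, 3 mod 4 = 3, 71 mod 4 = 3, so the flip contributes -1; sign now -1
(71/3): 71 mod 3 = 2, so (71/3) = (2/3)
factor out 2^1: 2 = 2^1·1; with 3 mod 8 = 3, (2/3) = -1; sign now +1; continue with (1/3)
reached (1/3) = 1, so the symbol is +1

1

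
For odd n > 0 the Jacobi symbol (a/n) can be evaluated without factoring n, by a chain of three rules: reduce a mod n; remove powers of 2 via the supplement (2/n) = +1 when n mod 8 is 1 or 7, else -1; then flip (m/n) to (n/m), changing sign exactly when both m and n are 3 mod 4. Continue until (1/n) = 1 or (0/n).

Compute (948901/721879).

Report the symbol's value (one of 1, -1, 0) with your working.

-1

(948901/721879): 948901 mod 721879 = 227022, so (948901/721879) = (227022/721879)
factor out 2^1: 227022 = 2^1·113511; with 721879 mod 8 = 7, (2/721879) = +1; sign now +1; continue with (113511/721879)
flip (113511/721879) -> (721879/113511): both odd, 113511 mod 4 = 3, 721879 mod 4 = 3, so the flip contributes -1; sign now -1
(721879/113511): 721879 mod 113511 = 40813, so (721879/113511) = (40813/113511)
flip (40813/113511) -> (113511/40813): both odd, 40813 mod 4 = 1, 113511 mod 4 = 3, so the flip contributes +1; sign now -1
(113511/40813): 113511 mod 40813 = 31885, so (113511/40813) = (31885/40813)
flip (31885/40813) -> (40813/31885): both odd, 31885 mod 4 = 1, 40813 mod 4 = 1, so the flip contributes +1; sign now -1
(40813/31885): 40813 mod 31885 = 8928, so (40813/31885) = (8928/31885)
factor out 2^5: 8928 = 2^5·279; with 31885 mod 8 = 5, (2/31885) = -1; sign now +1; continue with (279/31885)
flip (279/31885) -> (31885/279): both odd, 279 mod 4 = 3, 31885 mod 4 = 1, so the flip contributes +1; sign now +1
(31885/279): 31885 mod 279 = 79, so (31885/279) = (79/279)
flip (79/279) -> (279/79): both odd, 79 mod 4 = 3, 279 mod 4 = 3, so the flip contributes -1; sign now -1
(279/79): 279 mod 79 = 42, so (279/79) = (42/79)
factor out 2^1: 42 = 2^1·21; with 79 mod 8 = 7, (2/79) = +1; sign now -1; continue with (21/79)
flip (21/79) -> (79/21): both odd, 21 mod 4 = 1, 79 mod 4 = 3, so the flip contributes +1; sign now -1
(79/21): 79 mod 21 = 16, so (79/21) = (16/21)
factor out 2^4: 16 = 2^4·1; with 21 mod 8 = 5, (2/21) = -1; sign now -1; continue with (1/21)
reached (1/21) = 1, so the symbol is -1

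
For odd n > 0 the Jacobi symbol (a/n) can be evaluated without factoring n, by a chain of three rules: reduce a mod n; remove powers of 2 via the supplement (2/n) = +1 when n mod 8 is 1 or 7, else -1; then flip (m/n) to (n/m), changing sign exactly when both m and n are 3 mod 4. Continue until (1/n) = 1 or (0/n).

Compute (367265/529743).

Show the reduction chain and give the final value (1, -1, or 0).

-1

flip (367265/529743) -> (529743/367265): both odd, 367265 mod 4 = 1, 529743 mod 4 = 3, so the flip contributes +1; sign now +1
(529743/367265): 529743 mod 367265 = 162478, so (529743/367265) = (162478/367265)
factor out 2^1: 162478 = 2^1·81239; with 367265 mod 8 = 1, (2/367265) = +1; sign now +1; continue with (81239/367265)
flip (81239/367265) -> (367265/81239): both odd, 81239 mod 4 = 3, 367265 mod 4 = 1, so the flip contributes +1; sign now +1
(367265/81239): 367265 mod 81239 = 42309, so (367265/81239) = (42309/81239)
flip (42309/81239) -> (81239/42309): both odd, 42309 mod 4 = 1, 81239 mod 4 = 3, so the flip contributes +1; sign now +1
(81239/42309): 81239 mod 42309 = 38930, so (81239/42309) = (38930/42309)
factor out 2^1: 38930 = 2^1·19465; with 42309 mod 8 = 5, (2/42309) = -1; sign now -1; continue with (19465/42309)
flip (19465/42309) -> (42309/19465): both odd, 19465 mod 4 = 1, 42309 mod 4 = 1, so the flip contributes +1; sign now -1
(42309/19465): 42309 mod 19465 = 3379, so (42309/19465) = (3379/19465)
flip (3379/19465) -> (19465/3379): both odd, 3379 mod 4 = 3, 19465 mod 4 = 1, so the flip contributes +1; sign now -1
(19465/3379): 19465 mod 3379 = 2570, so (19465/3379) = (2570/3379)
factor out 2^1: 2570 = 2^1·1285; with 3379 mod 8 = 3, (2/3379) = -1; sign now +1; continue with (1285/3379)
flip (1285/3379) -> (3379/1285): both odd, 1285 mod 4 = 1, 3379 mod 4 = 3, so the flip contributes +1; sign now +1
(3379/1285): 3379 mod 1285 = 809, so (3379/1285) = (809/1285)
flip (809/1285) -> (1285/809): both odd, 809 mod 4 = 1, 1285 mod 4 = 1, so the flip contributes +1; sign now +1
(1285/809): 1285 mod 809 = 476, so (1285/809) = (476/809)
factor out 2^2: 476 = 2^2·119; with 809 mod 8 = 1, (2/809) = +1; sign now +1; continue with (119/809)
flip (119/809) -> (809/119): both odd, 119 mod 4 = 3, 809 mod 4 = 1, so the flip contributes +1; sign now +1
(809/119): 809 mod 119 = 95, so (809/119) = (95/119)
flip (95/119) -> (119/95): both odd, 95 mod 4 = 3, 119 mod 4 = 3, so the flip contributes -1; sign now -1
(119/95): 119 mod 95 = 24, so (119/95) = (24/95)
factor out 2^3: 24 = 2^3·3; with 95 mod 8 = 7, (2/95) = +1; sign now -1; continue with (3/95)
flip (3/95) -> (95/3): both odd, 3 mod 4 = 3, 95 mod 4 = 3, so the flip contributes -1; sign now +1
(95/3): 95 mod 3 = 2, so (95/3) = (2/3)
factor out 2^1: 2 = 2^1·1; with 3 mod 8 = 3, (2/3) = -1; sign now -1; continue with (1/3)
reached (1/3) = 1, so the symbol is -1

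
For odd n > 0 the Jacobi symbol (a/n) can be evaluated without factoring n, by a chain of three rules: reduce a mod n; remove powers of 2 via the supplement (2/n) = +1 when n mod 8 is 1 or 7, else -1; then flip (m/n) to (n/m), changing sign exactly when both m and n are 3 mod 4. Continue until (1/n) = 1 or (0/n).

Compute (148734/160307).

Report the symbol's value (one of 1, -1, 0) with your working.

148734 = 2^1·74367; (2/160307) = -1 since 160307 mod 8 = 3, so (148734/160307) = (-1)^1·(74367/160307); sign now -1
reciprocity: (74367/160307) = -1·(160307/74367) since 74367 mod 4 = 3, 160307 mod 4 = 3; sign now +1
(160307/74367) = (11573/74367)   [reduce mod 74367]
reciprocity: (11573/74367) = +1·(74367/11573) since 11573 mod 4 = 1, 74367 mod 4 = 3; sign now +1
(74367/11573) = (4929/11573)   [reduce mod 11573]
reciprocity: (4929/11573) = +1·(11573/4929) since 4929 mod 4 = 1, 11573 mod 4 = 1; sign now +1
(11573/4929) = (1715/4929)   [reduce mod 4929]
reciprocity: (1715/4929) = +1·(4929/1715) since 1715 mod 4 = 3, 4929 mod 4 = 1; sign now +1
(4929/1715) = (1499/1715)   [reduce mod 1715]
reciprocity: (1499/1715) = -1·(1715/1499) since 1499 mod 4 = 3, 1715 mod 4 = 3; sign now -1
(1715/1499) = (216/1499)   [reduce mod 1499]
216 = 2^3·27; (2/1499) = -1 since 1499 mod 8 = 3, so (216/1499) = (-1)^3·(27/1499); sign now +1
reciprocity: (27/1499) = -1·(1499/27) since 27 mod 4 = 3, 1499 mod 4 = 3; sign now -1
(1499/27) = (14/27)   [reduce mod 27]
14 = 2^1·7; (2/27) = -1 since 27 mod 8 = 3, so (14/27) = (-1)^1·(7/27); sign now +1
reciprocity: (7/27) = -1·(27/7) since 7 mod 4 = 3, 27 mod 4 = 3; sign now -1
(27/7) = (6/7)   [reduce mod 7]
6 = 2^1·3; (2/7) = +1 since 7 mod 8 = 7, so (6/7) = (+1)^1·(3/7); sign now -1
reciprocity: (3/7) = -1·(7/3) since 3 mod 4 = 3, 7 mod 4 = 3; sign now +1
(7/3) = (1/3)   [reduce mod 3]
(1/3) = 1; final value = sign = +1

1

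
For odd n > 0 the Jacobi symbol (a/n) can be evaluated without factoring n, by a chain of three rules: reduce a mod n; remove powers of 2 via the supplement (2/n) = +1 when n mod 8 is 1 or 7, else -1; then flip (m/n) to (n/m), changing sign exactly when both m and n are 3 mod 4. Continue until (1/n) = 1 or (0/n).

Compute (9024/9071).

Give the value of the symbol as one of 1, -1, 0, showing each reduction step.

0

9024 = 2^6·141; (2/9071) = +1 since 9071 mod 8 = 7, so (9024/9071) = (+1)^6·(141/9071); sign now +1
reciprocity: (141/9071) = +1·(9071/141) since 141 mod 4 = 1, 9071 mod 4 = 3; sign now +1
(9071/141) = (47/141)   [reduce mod 141]
reciprocity: (47/141) = +1·(141/47) since 47 mod 4 = 3, 141 mod 4 = 1; sign now +1
(141/47) = (0/47)   [reduce mod 47]
(0/47) = 0   [gcd(a, n) > 1]; final value = 0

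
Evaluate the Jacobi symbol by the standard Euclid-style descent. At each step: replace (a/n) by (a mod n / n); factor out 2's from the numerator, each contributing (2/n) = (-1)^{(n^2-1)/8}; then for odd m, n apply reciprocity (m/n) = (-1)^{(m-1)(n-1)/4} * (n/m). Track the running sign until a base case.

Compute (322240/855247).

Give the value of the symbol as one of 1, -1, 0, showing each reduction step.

factor out 2^6: 322240 = 2^6·5035; with 855247 mod 8 = 7, (2/855247) = +1; sign now +1; continue with (5035/855247)
flip (5035/855247) -> (855247/5035): both odd, 5035 mod 4 = 3, 855247 mod 4 = 3, so the flip contributes -1; sign now -1
(855247/5035): 855247 mod 5035 = 4332, so (855247/5035) = (4332/5035)
factor out 2^2: 4332 = 2^2·1083; with 5035 mod 8 = 3, (2/5035) = -1; sign now -1; continue with (1083/5035)
flip (1083/5035) -> (5035/1083): both odd, 1083 mod 4 = 3, 5035 mod 4 = 3, so the flip contributes -1; sign now +1
(5035/1083): 5035 mod 1083 = 703, so (5035/1083) = (703/1083)
flip (703/1083) -> (1083/703): both odd, 703 mod 4 = 3, 1083 mod 4 = 3, so the flip contributes -1; sign now -1
(1083/703): 1083 mod 703 = 380, so (1083/703) = (380/703)
factor out 2^2: 380 = 2^2·95; with 703 mod 8 = 7, (2/703) = +1; sign now -1; continue with (95/703)
flip (95/703) -> (703/95): both odd, 95 mod 4 = 3, 703 mod 4 = 3, so the flip contributes -1; sign now +1
(703/95): 703 mod 95 = 38, so (703/95) = (38/95)
factor out 2^1: 38 = 2^1·19; with 95 mod 8 = 7, (2/95) = +1; sign now +1; continue with (19/95)
flip (19/95) -> (95/19): both odd, 19 mod 4 = 3, 95 mod 4 = 3, so the flip contributes -1; sign now -1
(95/19): 95 mod 19 = 0, so (95/19) = (0/19)
reached (0/19); gcd(a, n) > 1, so (0/19) = 0 and the symbol is 0

0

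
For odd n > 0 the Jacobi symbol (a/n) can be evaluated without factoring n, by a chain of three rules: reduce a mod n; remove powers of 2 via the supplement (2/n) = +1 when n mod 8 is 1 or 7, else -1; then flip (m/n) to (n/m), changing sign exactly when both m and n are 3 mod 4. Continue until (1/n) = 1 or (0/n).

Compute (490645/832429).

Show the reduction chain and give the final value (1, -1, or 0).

flip (490645/832429) -> (832429/490645): both odd, 490645 mod 4 = 1, 832429 mod 4 = 1, so the flip contributes +1; sign now +1
(832429/490645): 832429 mod 490645 = 341784, so (832429/490645) = (341784/490645)
factor out 2^3: 341784 = 2^3·42723; with 490645 mod 8 = 5, (2/490645) = -1; sign now -1; continue with (42723/490645)
flip (42723/490645) -> (490645/42723): both odd, 42723 mod 4 = 3, 490645 mod 4 = 1, so the flip contributes +1; sign now -1
(490645/42723): 490645 mod 42723 = 20692, so (490645/42723) = (20692/42723)
factor out 2^2: 20692 = 2^2·5173; with 42723 mod 8 = 3, (2/42723) = -1; sign now -1; continue with (5173/42723)
flip (5173/42723) -> (42723/5173): both odd, 5173 mod 4 = 1, 42723 mod 4 = 3, so the flip contributes +1; sign now -1
(42723/5173): 42723 mod 5173 = 1339, so (42723/5173) = (1339/5173)
flip (1339/5173) -> (5173/1339): both odd, 1339 mod 4 = 3, 5173 mod 4 = 1, so the flip contributes +1; sign now -1
(5173/1339): 5173 mod 1339 = 1156, so (5173/1339) = (1156/1339)
factor out 2^2: 1156 = 2^2·289; with 1339 mod 8 = 3, (2/1339) = -1; sign now -1; continue with (289/1339)
flip (289/1339) -> (1339/289): both odd, 289 mod 4 = 1, 1339 mod 4 = 3, so the flip contributes +1; sign now -1
(1339/289): 1339 mod 289 = 183, so (1339/289) = (183/289)
flip (183/289) -> (289/183): both odd, 183 mod 4 = 3, 289 mod 4 = 1, so the flip contributes +1; sign now -1
(289/183): 289 mod 183 = 106, so (289/183) = (106/183)
factor out 2^1: 106 = 2^1·53; with 183 mod 8 = 7, (2/183) = +1; sign now -1; continue with (53/183)
flip (53/183) -> (183/53): both odd, 53 mod 4 = 1, 183 mod 4 = 3, so the flip contributes +1; sign now -1
(183/53): 183 mod 53 = 24, so (183/53) = (24/53)
factor out 2^3: 24 = 2^3·3; with 53 mod 8 = 5, (2/53) = -1; sign now +1; continue with (3/53)
flip (3/53) -> (53/3): both odd, 3 mod 4 = 3, 53 mod 4 = 1, so the flip contributes +1; sign now +1
(53/3): 53 mod 3 = 2, so (53/3) = (2/3)
factor out 2^1: 2 = 2^1·1; with 3 mod 8 = 3, (2/3) = -1; sign now -1; continue with (1/3)
reached (1/3) = 1, so the symbol is -1

-1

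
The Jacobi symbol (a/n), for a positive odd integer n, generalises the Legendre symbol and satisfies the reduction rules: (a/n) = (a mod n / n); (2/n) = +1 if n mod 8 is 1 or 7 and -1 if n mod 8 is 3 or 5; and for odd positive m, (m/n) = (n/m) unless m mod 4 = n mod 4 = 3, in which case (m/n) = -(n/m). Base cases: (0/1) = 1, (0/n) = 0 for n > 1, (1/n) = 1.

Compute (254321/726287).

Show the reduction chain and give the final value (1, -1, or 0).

1

reciprocity: (254321/726287) = +1·(726287/254321) since 254321 mod 4 = 1, 726287 mod 4 = 3; sign now +1
(726287/254321) = (217645/254321)   [reduce mod 254321]
reciprocity: (217645/254321) = +1·(254321/217645) since 217645 mod 4 = 1, 254321 mod 4 = 1; sign now +1
(254321/217645) = (36676/217645)   [reduce mod 217645]
36676 = 2^2·9169; (2/217645) = -1 since 217645 mod 8 = 5, so (36676/217645) = (-1)^2·(9169/217645); sign now +1
reciprocity: (9169/217645) = +1·(217645/9169) since 9169 mod 4 = 1, 217645 mod 4 = 1; sign now +1
(217645/9169) = (6758/9169)   [reduce mod 9169]
6758 = 2^1·3379; (2/9169) = +1 since 9169 mod 8 = 1, so (6758/9169) = (+1)^1·(3379/9169); sign now +1
reciprocity: (3379/9169) = +1·(9169/3379) since 3379 mod 4 = 3, 9169 mod 4 = 1; sign now +1
(9169/3379) = (2411/3379)   [reduce mod 3379]
reciprocity: (2411/3379) = -1·(3379/2411) since 2411 mod 4 = 3, 3379 mod 4 = 3; sign now -1
(3379/2411) = (968/2411)   [reduce mod 2411]
968 = 2^3·121; (2/2411) = -1 since 2411 mod 8 = 3, so (968/2411) = (-1)^3·(121/2411); sign now +1
reciprocity: (121/2411) = +1·(2411/121) since 121 mod 4 = 1, 2411 mod 4 = 3; sign now +1
(2411/121) = (112/121)   [reduce mod 121]
112 = 2^4·7; (2/121) = +1 since 121 mod 8 = 1, so (112/121) = (+1)^4·(7/121); sign now +1
reciprocity: (7/121) = +1·(121/7) since 7 mod 4 = 3, 121 mod 4 = 1; sign now +1
(121/7) = (2/7)   [reduce mod 7]
2 = 2^1·1; (2/7) = +1 since 7 mod 8 = 7, so (2/7) = (+1)^1·(1/7); sign now +1
(1/7) = 1; final value = sign = +1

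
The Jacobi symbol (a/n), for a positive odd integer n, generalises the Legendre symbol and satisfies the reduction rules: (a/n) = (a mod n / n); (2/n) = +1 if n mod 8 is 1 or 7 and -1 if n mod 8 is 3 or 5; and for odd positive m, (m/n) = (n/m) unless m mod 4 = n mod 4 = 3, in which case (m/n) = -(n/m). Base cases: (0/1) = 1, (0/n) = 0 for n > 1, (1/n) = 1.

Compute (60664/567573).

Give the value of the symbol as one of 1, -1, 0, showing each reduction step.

1

factor out 2^3: 60664 = 2^3·7583; with 567573 mod 8 = 5, (2/567573) = -1; sign now -1; continue with (7583/567573)
flip (7583/567573) -> (567573/7583): both odd, 7583 mod 4 = 3, 567573 mod 4 = 1, so the flip contributes +1; sign now -1
(567573/7583): 567573 mod 7583 = 6431, so (567573/7583) = (6431/7583)
flip (6431/7583) -> (7583/6431): both odd, 6431 mod 4 = 3, 7583 mod 4 = 3, so the flip contributes -1; sign now +1
(7583/6431): 7583 mod 6431 = 1152, so (7583/6431) = (1152/6431)
factor out 2^7: 1152 = 2^7·9; with 6431 mod 8 = 7, (2/6431) = +1; sign now +1; continue with (9/6431)
flip (9/6431) -> (6431/9): both odd, 9 mod 4 = 1, 6431 mod 4 = 3, so the flip contributes +1; sign now +1
(6431/9): 6431 mod 9 = 5, so (6431/9) = (5/9)
flip (5/9) -> (9/5): both odd, 5 mod 4 = 1, 9 mod 4 = 1, so the flip contributes +1; sign now +1
(9/5): 9 mod 5 = 4, so (9/5) = (4/5)
factor out 2^2: 4 = 2^2·1; with 5 mod 8 = 5, (2/5) = -1; sign now +1; continue with (1/5)
reached (1/5) = 1, so the symbol is +1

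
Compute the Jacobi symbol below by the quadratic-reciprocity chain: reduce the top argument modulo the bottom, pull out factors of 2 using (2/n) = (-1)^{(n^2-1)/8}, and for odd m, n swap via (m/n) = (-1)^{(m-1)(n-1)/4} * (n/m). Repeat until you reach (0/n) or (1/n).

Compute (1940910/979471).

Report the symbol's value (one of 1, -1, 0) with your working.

(1940910/979471) = (961439/979471)   [reduce mod 979471]
reciprocity: (961439/979471) = -1·(979471/961439) since 961439 mod 4 = 3, 979471 mod 4 = 3; sign now -1
(979471/961439) = (18032/961439)   [reduce mod 961439]
18032 = 2^4·1127; (2/961439) = +1 since 961439 mod 8 = 7, so (18032/961439) = (+1)^4·(1127/961439); sign now -1
reciprocity: (1127/961439) = -1·(961439/1127) since 1127 mod 4 = 3, 961439 mod 4 = 3; sign now +1
(961439/1127) = (108/1127)   [reduce mod 1127]
108 = 2^2·27; (2/1127) = +1 since 1127 mod 8 = 7, so (108/1127) = (+1)^2·(27/1127); sign now +1
reciprocity: (27/1127) = -1·(1127/27) since 27 mod 4 = 3, 1127 mod 4 = 3; sign now -1
(1127/27) = (20/27)   [reduce mod 27]
20 = 2^2·5; (2/27) = -1 since 27 mod 8 = 3, so (20/27) = (-1)^2·(5/27); sign now -1
reciprocity: (5/27) = +1·(27/5) since 5 mod 4 = 1, 27 mod 4 = 3; sign now -1
(27/5) = (2/5)   [reduce mod 5]
2 = 2^1·1; (2/5) = -1 since 5 mod 8 = 5, so (2/5) = (-1)^1·(1/5); sign now +1
(1/5) = 1; final value = sign = +1

1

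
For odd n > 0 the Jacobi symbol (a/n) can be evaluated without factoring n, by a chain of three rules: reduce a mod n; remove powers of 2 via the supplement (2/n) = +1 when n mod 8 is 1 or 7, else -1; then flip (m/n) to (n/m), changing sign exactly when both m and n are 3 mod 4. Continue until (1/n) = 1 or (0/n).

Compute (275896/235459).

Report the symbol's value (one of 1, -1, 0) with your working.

1

(275896/235459) = (40437/235459)   [reduce mod 235459]
reciprocity: (40437/235459) = +1·(235459/40437) since 40437 mod 4 = 1, 235459 mod 4 = 3; sign now +1
(235459/40437) = (33274/40437)   [reduce mod 40437]
33274 = 2^1·16637; (2/40437) = -1 since 40437 mod 8 = 5, so (33274/40437) = (-1)^1·(16637/40437); sign now -1
reciprocity: (16637/40437) = +1·(40437/16637) since 16637 mod 4 = 1, 40437 mod 4 = 1; sign now -1
(40437/16637) = (7163/16637)   [reduce mod 16637]
reciprocity: (7163/16637) = +1·(16637/7163) since 7163 mod 4 = 3, 16637 mod 4 = 1; sign now -1
(16637/7163) = (2311/7163)   [reduce mod 7163]
reciprocity: (2311/7163) = -1·(7163/2311) since 2311 mod 4 = 3, 7163 mod 4 = 3; sign now +1
(7163/2311) = (230/2311)   [reduce mod 2311]
230 = 2^1·115; (2/2311) = +1 since 2311 mod 8 = 7, so (230/2311) = (+1)^1·(115/2311); sign now +1
reciprocity: (115/2311) = -1·(2311/115) since 115 mod 4 = 3, 2311 mod 4 = 3; sign now -1
(2311/115) = (11/115)   [reduce mod 115]
reciprocity: (11/115) = -1·(115/11) since 11 mod 4 = 3, 115 mod 4 = 3; sign now +1
(115/11) = (5/11)   [reduce mod 11]
reciprocity: (5/11) = +1·(11/5) since 5 mod 4 = 1, 11 mod 4 = 3; sign now +1
(11/5) = (1/5)   [reduce mod 5]
(1/5) = 1; final value = sign = +1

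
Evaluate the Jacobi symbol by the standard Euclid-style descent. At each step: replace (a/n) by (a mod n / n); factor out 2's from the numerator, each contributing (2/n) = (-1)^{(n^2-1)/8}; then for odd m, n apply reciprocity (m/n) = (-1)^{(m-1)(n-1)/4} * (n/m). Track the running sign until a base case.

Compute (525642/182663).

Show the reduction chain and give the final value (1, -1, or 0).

(525642/182663) = (160316/182663)   [reduce mod 182663]
160316 = 2^2·40079; (2/182663) = +1 since 182663 mod 8 = 7, so (160316/182663) = (+1)^2·(40079/182663); sign now +1
reciprocity: (40079/182663) = -1·(182663/40079) since 40079 mod 4 = 3, 182663 mod 4 = 3; sign now -1
(182663/40079) = (22347/40079)   [reduce mod 40079]
reciprocity: (22347/40079) = -1·(40079/22347) since 22347 mod 4 = 3, 40079 mod 4 = 3; sign now +1
(40079/22347) = (17732/22347)   [reduce mod 22347]
17732 = 2^2·4433; (2/22347) = -1 since 22347 mod 8 = 3, so (17732/22347) = (-1)^2·(4433/22347); sign now +1
reciprocity: (4433/22347) = +1·(22347/4433) since 4433 mod 4 = 1, 22347 mod 4 = 3; sign now +1
(22347/4433) = (182/4433)   [reduce mod 4433]
182 = 2^1·91; (2/4433) = +1 since 4433 mod 8 = 1, so (182/4433) = (+1)^1·(91/4433); sign now +1
reciprocity: (91/4433) = +1·(4433/91) since 91 mod 4 = 3, 4433 mod 4 = 1; sign now +1
(4433/91) = (65/91)   [reduce mod 91]
reciprocity: (65/91) = +1·(91/65) since 65 mod 4 = 1, 91 mod 4 = 3; sign now +1
(91/65) = (26/65)   [reduce mod 65]
26 = 2^1·13; (2/65) = +1 since 65 mod 8 = 1, so (26/65) = (+1)^1·(13/65); sign now +1
reciprocity: (13/65) = +1·(65/13) since 13 mod 4 = 1, 65 mod 4 = 1; sign now +1
(65/13) = (0/13)   [reduce mod 13]
(0/13) = 0   [gcd(a, n) > 1]; final value = 0

0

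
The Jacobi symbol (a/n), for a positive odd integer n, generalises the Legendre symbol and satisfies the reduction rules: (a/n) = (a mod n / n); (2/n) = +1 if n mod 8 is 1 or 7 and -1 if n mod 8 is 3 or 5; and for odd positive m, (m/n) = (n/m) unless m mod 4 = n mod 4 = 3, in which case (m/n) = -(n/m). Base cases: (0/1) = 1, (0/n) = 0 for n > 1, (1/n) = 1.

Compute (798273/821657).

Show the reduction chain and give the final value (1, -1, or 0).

flip (798273/821657) -> (821657/798273): both odd, 798273 mod 4 = 1, 821657 mod 4 = 1, so the flip contributes +1; sign now +1
(821657/798273): 821657 mod 798273 = 23384, so (821657/798273) = (23384/798273)
factor out 2^3: 23384 = 2^3·2923; with 798273 mod 8 = 1, (2/798273) = +1; sign now +1; continue with (2923/798273)
flip (2923/798273) -> (798273/2923): both odd, 2923 mod 4 = 3, 798273 mod 4 = 1, so the flip contributes +1; sign now +1
(798273/2923): 798273 mod 2923 = 294, so (798273/2923) = (294/2923)
factor out 2^1: 294 = 2^1·147; with 2923 mod 8 = 3, (2/2923) = -1; sign now -1; continue with (147/2923)
flip (147/2923) -> (2923/147): both odd, 147 mod 4 = 3, 2923 mod 4 = 3, so the flip contributes -1; sign now +1
(2923/147): 2923 mod 147 = 130, so (2923/147) = (130/147)
factor out 2^1: 130 = 2^1·65; with 147 mod 8 = 3, (2/147) = -1; sign now -1; continue with (65/147)
flip (65/147) -> (147/65): both odd, 65 mod 4 = 1, 147 mod 4 = 3, so the flip contributes +1; sign now -1
(147/65): 147 mod 65 = 17, so (147/65) = (17/65)
flip (17/65) -> (65/17): both odd, 17 mod 4 = 1, 65 mod 4 = 1, so the flip contributes +1; sign now -1
(65/17): 65 mod 17 = 14, so (65/17) = (14/17)
factor out 2^1: 14 = 2^1·7; with 17 mod 8 = 1, (2/17) = +1; sign now -1; continue with (7/17)
flip (7/17) -> (17/7): both odd, 7 mod 4 = 3, 17 mod 4 = 1, so the flip contributes +1; sign now -1
(17/7): 17 mod 7 = 3, so (17/7) = (3/7)
flip (3/7) -> (7/3): both odd, 3 mod 4 = 3, 7 mod 4 = 3, so the flip contributes -1; sign now +1
(7/3): 7 mod 3 = 1, so (7/3) = (1/3)
reached (1/3) = 1, so the symbol is +1

1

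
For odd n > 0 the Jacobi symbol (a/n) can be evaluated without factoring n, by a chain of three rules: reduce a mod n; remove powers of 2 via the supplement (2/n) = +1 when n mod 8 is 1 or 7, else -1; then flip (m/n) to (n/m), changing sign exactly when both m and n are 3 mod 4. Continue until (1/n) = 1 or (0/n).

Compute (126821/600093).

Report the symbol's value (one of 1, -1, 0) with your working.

flip (126821/600093) -> (600093/126821): both odd, 126821 mod 4 = 1, 600093 mod 4 = 1, so the flip contributes +1; sign now +1
(600093/126821): 600093 mod 126821 = 92809, so (600093/126821) = (92809/126821)
flip (92809/126821) -> (126821/92809): both odd, 92809 mod 4 = 1, 126821 mod 4 = 1, so the flip contributes +1; sign now +1
(126821/92809): 126821 mod 92809 = 34012, so (126821/92809) = (34012/92809)
factor out 2^2: 34012 = 2^2·8503; with 92809 mod 8 = 1, (2/92809) = +1; sign now +1; continue with (8503/92809)
flip (8503/92809) -> (92809/8503): both odd, 8503 mod 4 = 3, 92809 mod 4 = 1, so the flip contributes +1; sign now +1
(92809/8503): 92809 mod 8503 = 7779, so (92809/8503) = (7779/8503)
flip (7779/8503) -> (8503/7779): both odd, 7779 mod 4 = 3, 8503 mod 4 = 3, so the flip contributes -1; sign now -1
(8503/7779): 8503 mod 7779 = 724, so (8503/7779) = (724/7779)
factor out 2^2: 724 = 2^2·181; with 7779 mod 8 = 3, (2/7779) = -1; sign now -1; continue with (181/7779)
flip (181/7779) -> (7779/181): both odd, 181 mod 4 = 1, 7779 mod 4 = 3, so the flip contributes +1; sign now -1
(7779/181): 7779 mod 181 = 177, so (7779/181) = (177/181)
flip (177/181) -> (181/177): both odd, 177 mod 4 = 1, 181 mod 4 = 1, so the flip contributes +1; sign now -1
(181/177): 181 mod 177 = 4, so (181/177) = (4/177)
factor out 2^2: 4 = 2^2·1; with 177 mod 8 = 1, (2/177) = +1; sign now -1; continue with (1/177)
reached (1/177) = 1, so the symbol is -1

-1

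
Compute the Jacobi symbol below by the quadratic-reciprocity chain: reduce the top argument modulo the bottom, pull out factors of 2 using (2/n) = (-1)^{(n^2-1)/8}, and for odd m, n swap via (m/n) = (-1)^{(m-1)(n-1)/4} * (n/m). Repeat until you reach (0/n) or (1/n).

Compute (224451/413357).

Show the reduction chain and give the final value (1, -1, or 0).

1

flip (224451/413357) -> (413357/224451): both odd, 224451 mod 4 = 3, 413357 mod 4 = 1, so the flip contributes +1; sign now +1
(413357/224451): 413357 mod 224451 = 188906, so (413357/224451) = (188906/224451)
factor out 2^1: 188906 = 2^1·94453; with 224451 mod 8 = 3, (2/224451) = -1; sign now -1; continue with (94453/224451)
flip (94453/224451) -> (224451/94453): both odd, 94453 mod 4 = 1, 224451 mod 4 = 3, so the flip contributes +1; sign now -1
(224451/94453): 224451 mod 94453 = 35545, so (224451/94453) = (35545/94453)
flip (35545/94453) -> (94453/35545): both odd, 35545 mod 4 = 1, 94453 mod 4 = 1, so the flip contributes +1; sign now -1
(94453/35545): 94453 mod 35545 = 23363, so (94453/35545) = (23363/35545)
flip (23363/35545) -> (35545/23363): both odd, 23363 mod 4 = 3, 35545 mod 4 = 1, so the flip contributes +1; sign now -1
(35545/23363): 35545 mod 23363 = 12182, so (35545/23363) = (12182/23363)
factor out 2^1: 12182 = 2^1·6091; with 23363 mod 8 = 3, (2/23363) = -1; sign now +1; continue with (6091/23363)
flip (6091/23363) -> (23363/6091): both odd, 6091 mod 4 = 3, 23363 mod 4 = 3, so the flip contributes -1; sign now -1
(23363/6091): 23363 mod 6091 = 5090, so (23363/6091) = (5090/6091)
factor out 2^1: 5090 = 2^1·2545; with 6091 mod 8 = 3, (2/6091) = -1; sign now +1; continue with (2545/6091)
flip (2545/6091) -> (6091/2545): both odd, 2545 mod 4 = 1, 6091 mod 4 = 3, so the flip contributes +1; sign now +1
(6091/2545): 6091 mod 2545 = 1001, so (6091/2545) = (1001/2545)
flip (1001/2545) -> (2545/1001): both odd, 1001 mod 4 = 1, 2545 mod 4 = 1, so the flip contributes +1; sign now +1
(2545/1001): 2545 mod 1001 = 543, so (2545/1001) = (543/1001)
flip (543/1001) -> (1001/543): both odd, 543 mod 4 = 3, 1001 mod 4 = 1, so the flip contributes +1; sign now +1
(1001/543): 1001 mod 543 = 458, so (1001/543) = (458/543)
factor out 2^1: 458 = 2^1·229; with 543 mod 8 = 7, (2/543) = +1; sign now +1; continue with (229/543)
flip (229/543) -> (543/229): both odd, 229 mod 4 = 1, 543 mod 4 = 3, so the flip contributes +1; sign now +1
(543/229): 543 mod 229 = 85, so (543/229) = (85/229)
flip (85/229) -> (229/85): both odd, 85 mod 4 = 1, 229 mod 4 = 1, so the flip contributes +1; sign now +1
(229/85): 229 mod 85 = 59, so (229/85) = (59/85)
flip (59/85) -> (85/59): both odd, 59 mod 4 = 3, 85 mod 4 = 1, so the flip contributes +1; sign now +1
(85/59): 85 mod 59 = 26, so (85/59) = (26/59)
factor out 2^1: 26 = 2^1·13; with 59 mod 8 = 3, (2/59) = -1; sign now -1; continue with (13/59)
flip (13/59) -> (59/13): both odd, 13 mod 4 = 1, 59 mod 4 = 3, so the flip contributes +1; sign now -1
(59/13): 59 mod 13 = 7, so (59/13) = (7/13)
flip (7/13) -> (13/7): both odd, 7 mod 4 = 3, 13 mod 4 = 1, so the flip contributes +1; sign now -1
(13/7): 13 mod 7 = 6, so (13/7) = (6/7)
factor out 2^1: 6 = 2^1·3; with 7 mod 8 = 7, (2/7) = +1; sign now -1; continue with (3/7)
flip (3/7) -> (7/3): both odd, 3 mod 4 = 3, 7 mod 4 = 3, so the flip contributes -1; sign now +1
(7/3): 7 mod 3 = 1, so (7/3) = (1/3)
reached (1/3) = 1, so the symbol is +1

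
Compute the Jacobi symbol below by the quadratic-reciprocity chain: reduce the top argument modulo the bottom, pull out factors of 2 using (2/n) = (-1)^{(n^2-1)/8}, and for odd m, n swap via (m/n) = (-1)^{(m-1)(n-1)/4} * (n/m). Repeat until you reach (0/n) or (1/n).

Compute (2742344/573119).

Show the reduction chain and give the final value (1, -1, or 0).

1

(2742344/573119) = (449868/573119)   [reduce mod 573119]
449868 = 2^2·112467; (2/573119) = +1 since 573119 mod 8 = 7, so (449868/573119) = (+1)^2·(112467/573119); sign now +1
reciprocity: (112467/573119) = -1·(573119/112467) since 112467 mod 4 = 3, 573119 mod 4 = 3; sign now -1
(573119/112467) = (10784/112467)   [reduce mod 112467]
10784 = 2^5·337; (2/112467) = -1 since 112467 mod 8 = 3, so (10784/112467) = (-1)^5·(337/112467); sign now +1
reciprocity: (337/112467) = +1·(112467/337) since 337 mod 4 = 1, 112467 mod 4 = 3; sign now +1
(112467/337) = (246/337)   [reduce mod 337]
246 = 2^1·123; (2/337) = +1 since 337 mod 8 = 1, so (246/337) = (+1)^1·(123/337); sign now +1
reciprocity: (123/337) = +1·(337/123) since 123 mod 4 = 3, 337 mod 4 = 1; sign now +1
(337/123) = (91/123)   [reduce mod 123]
reciprocity: (91/123) = -1·(123/91) since 91 mod 4 = 3, 123 mod 4 = 3; sign now -1
(123/91) = (32/91)   [reduce mod 91]
32 = 2^5·1; (2/91) = -1 since 91 mod 8 = 3, so (32/91) = (-1)^5·(1/91); sign now +1
(1/91) = 1; final value = sign = +1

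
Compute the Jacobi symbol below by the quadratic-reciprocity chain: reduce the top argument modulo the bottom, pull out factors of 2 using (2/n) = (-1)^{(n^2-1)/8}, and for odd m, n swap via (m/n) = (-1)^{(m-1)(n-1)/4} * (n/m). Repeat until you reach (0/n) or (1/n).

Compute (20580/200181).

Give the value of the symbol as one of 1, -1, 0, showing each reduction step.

20580 = 2^2·5145; (2/200181) = -1 since 200181 mod 8 = 5, so (20580/200181) = (-1)^2·(5145/200181); sign now +1
reciprocity: (5145/200181) = +1·(200181/5145) since 5145 mod 4 = 1, 200181 mod 4 = 1; sign now +1
(200181/5145) = (4671/5145)   [reduce mod 5145]
reciprocity: (4671/5145) = +1·(5145/4671) since 4671 mod 4 = 3, 5145 mod 4 = 1; sign now +1
(5145/4671) = (474/4671)   [reduce mod 4671]
474 = 2^1·237; (2/4671) = +1 since 4671 mod 8 = 7, so (474/4671) = (+1)^1·(237/4671); sign now +1
reciprocity: (237/4671) = +1·(4671/237) since 237 mod 4 = 1, 4671 mod 4 = 3; sign now +1
(4671/237) = (168/237)   [reduce mod 237]
168 = 2^3·21; (2/237) = -1 since 237 mod 8 = 5, so (168/237) = (-1)^3·(21/237); sign now -1
reciprocity: (21/237) = +1·(237/21) since 21 mod 4 = 1, 237 mod 4 = 1; sign now -1
(237/21) = (6/21)   [reduce mod 21]
6 = 2^1·3; (2/21) = -1 since 21 mod 8 = 5, so (6/21) = (-1)^1·(3/21); sign now +1
reciprocity: (3/21) = +1·(21/3) since 3 mod 4 = 3, 21 mod 4 = 1; sign now +1
(21/3) = (0/3)   [reduce mod 3]
(0/3) = 0   [gcd(a, n) > 1]; final value = 0

0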